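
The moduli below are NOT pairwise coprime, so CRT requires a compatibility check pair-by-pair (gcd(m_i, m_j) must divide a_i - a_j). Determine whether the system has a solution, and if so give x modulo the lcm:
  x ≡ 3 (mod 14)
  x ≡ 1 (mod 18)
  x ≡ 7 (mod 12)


Moduli 14, 18, 12 are not pairwise coprime, so CRT works modulo lcm(m_i) when all pairwise compatibility conditions hold.
Pairwise compatibility: gcd(m_i, m_j) must divide a_i - a_j for every pair.
Merge one congruence at a time:
  Start: x ≡ 3 (mod 14).
  Combine with x ≡ 1 (mod 18): gcd(14, 18) = 2; 1 - 3 = -2, which IS divisible by 2, so compatible.
    Write x = 3 + 14·t and substitute into x ≡ 1 (mod 18): 14·t ≡ 1 − 3 = -2 (mod 18).
    Divide the congruence (and modulus) by g = 2: 7·t ≡ -1 (mod 9).
    Reduce coefficients mod 9: 7·t ≡ 8 (mod 9).
    The inverse of 7 mod 9 is 4 (since 7·4 = 28 = 3·9 + 1), so t ≡ 4·8 = 32 ≡ 5 (mod 9).
    Then x = 3 + 14·5 = 73, valid modulo lcm(14, 18) = 126: x ≡ 73 (mod 126).
  Combine with x ≡ 7 (mod 12): gcd(126, 12) = 6; 7 - 73 = -66, which IS divisible by 6, so compatible.
    Write x = 73 + 126·t and substitute into x ≡ 7 (mod 12): 126·t ≡ 7 − 73 = -66 (mod 12).
    Divide the congruence (and modulus) by g = 6: 21·t ≡ -11 (mod 2).
    Reduce coefficients mod 2: 1·t ≡ 1 (mod 2).
    So t ≡ 1 (mod 2).
    Then x = 73 + 126·1 = 199, valid modulo lcm(126, 12) = 252: x ≡ 199 (mod 252).
Verify: 199 mod 14 = 3, 199 mod 18 = 1, 199 mod 12 = 7.

x ≡ 199 (mod 252).


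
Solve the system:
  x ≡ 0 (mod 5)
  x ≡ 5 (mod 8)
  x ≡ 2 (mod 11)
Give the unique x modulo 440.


Moduli 5, 8, 11 are pairwise coprime; by CRT there is a unique solution modulo M = 5 · 8 · 11 = 440.
Solve pairwise, accumulating the modulus:
  Start with x ≡ 0 (mod 5).
  Combine with x ≡ 5 (mod 8): since gcd(5, 8) = 1, we get a unique residue mod 40.
    Write x = 0 + 5·t and substitute into x ≡ 5 (mod 8): 5·t ≡ 5 − 0 = 5 (mod 8).
    The inverse of 5 mod 8 is 5 (since 5·5 = 25 = 3·8 + 1), so t ≡ 5·5 = 25 ≡ 1 (mod 8).
    Then x = 0 + 5·1 = 5, valid modulo lcm(5, 8) = 40: x ≡ 5 (mod 40).
  Combine with x ≡ 2 (mod 11): since gcd(40, 11) = 1, we get a unique residue mod 440.
    Write x = 5 + 40·t and substitute into x ≡ 2 (mod 11): 40·t ≡ 2 − 5 = -3 (mod 11).
    Reduce coefficients mod 11: 7·t ≡ 8 (mod 11).
    The inverse of 7 mod 11 is 8 (since 7·8 = 56 = 5·11 + 1), so t ≡ 8·8 = 64 ≡ 9 (mod 11).
    Then x = 5 + 40·9 = 365, valid modulo lcm(40, 11) = 440: x ≡ 365 (mod 440).
Verify: 365 mod 5 = 0 ✓, 365 mod 8 = 5 ✓, 365 mod 11 = 2 ✓.

x ≡ 365 (mod 440).


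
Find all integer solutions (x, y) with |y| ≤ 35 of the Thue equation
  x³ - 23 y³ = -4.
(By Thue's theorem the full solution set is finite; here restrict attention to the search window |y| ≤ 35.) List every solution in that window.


The equation is x³ - 23y³ = -4. For fixed y, x³ = 23·y³ − 4, so a solution requires the RHS to be a perfect cube.
Strategy: iterate y from -35 to 35, compute RHS = 23·y³ − 4, and check whether it is a (positive or negative) perfect cube.
Check small values of y:
  y = 0: RHS = -4 is not a perfect cube.
  y = 1: RHS = 19 is not a perfect cube.
  y = -1: RHS = -27 = (-3)³ ⇒ x = -3 works.
  y = 2: RHS = 180 is not a perfect cube.
  y = -2: RHS = -188 is not a perfect cube.
  y = 3: RHS = 617 is not a perfect cube.
  y = -3: RHS = -625 is not a perfect cube.
Continuing the search up to |y| = 35 finds no further solutions beyond those listed.
Collected solutions: (-3, -1).

Solutions (with |y| ≤ 35): (-3, -1).


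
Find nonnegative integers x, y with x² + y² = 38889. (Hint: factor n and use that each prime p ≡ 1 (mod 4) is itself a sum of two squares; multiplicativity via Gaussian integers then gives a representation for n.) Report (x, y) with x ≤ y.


Step 1: Factor n = 38889 = 3^2 · 29 · 149.
Step 2: Check the mod-4 condition on each prime factor: 3 ≡ 3 (mod 4), exponent 2 (must be even); 29 ≡ 1 (mod 4), exponent 1; 149 ≡ 1 (mod 4), exponent 1.
All primes ≡ 3 (mod 4) appear to even exponent (or don't appear), so by the two-squares theorem n IS expressible as a sum of two squares.
Step 3: Build a representation. Group n = k² · m with k = 3 and m = 29 · 149 = 4321 (a product of primes ≡ 1 (mod 4)); a representation of m scales to one of n via (k·x)² + (k·y)² = k²(x² + y²). Each prime p ≡ 1 (mod 4) is itself a sum of two squares; find a² by testing p − a² for a perfect square:
  29: 29 − 1² = 28, 29 − 2² = 25 = 5² ⇒ 29 = 2² + 5².
  149: 149 − 1² = 148, 149 − 2² = 145, 149 − 3² = 140, 149 − 4² = 133, 149 − 5² = 124, 149 − 6² = 113, 149 − 7² = 100 = 10² ⇒ 149 = 7² + 10².
  Combine using the Brahmagupta–Fibonacci identity (a² + b²)(c² + d²) = (ac − bd)² + (ad + bc)² = (ac + bd)² + (ad − bc)²:
  29 · 149 = 4321: from (2² + 5²)(7² + 10²), take (2·7 − 5·10, 2·10 + 5·7) = (14 − 50, 20 + 35) = (-36, 55); dropping signs (only squares matter) gives (36, 55); check 36² + 55² = 1296 + 3025 = 4321 ✓.
  Scale by k = 3: (3·36, 3·55) = (108, 165).
Step 4: Order so x ≤ y and verify: 108² + 165² = 11664 + 27225 = 38889 = n. ✓

n = 38889 = 108² + 165² (one valid representation with x ≤ y).


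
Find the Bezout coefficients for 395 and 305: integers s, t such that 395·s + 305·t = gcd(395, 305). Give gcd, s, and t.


Euclidean algorithm on (395, 305) — divide until remainder is 0:
  395 = 1 · 305 + 90
  305 = 3 · 90 + 35
  90 = 2 · 35 + 20
  35 = 1 · 20 + 15
  20 = 1 · 15 + 5
  15 = 3 · 5 + 0
gcd(395, 305) = 5.
Track Bezout coefficients alongside the remainders: start with r₀ = 395 = a·1 + b·0 (s = 1, t = 0) and r₁ = 305 = a·0 + b·1 (s = 0, t = 1); each new remainder r_{k+1} = r_{k-1} − q_k·r_k inherits s_{k+1} = s_{k-1} − q_k·s_k, t_{k+1} = t_{k-1} − q_k·t_k, so r_k = a·s_k + b·t_k at every step:
  q = 1: r = 90, s = 1 − 1·0 = 1, t = 0 − 1·1 = -1  (check: 395·1 + 305·(-1) = 90)
  q = 3: r = 35, s = 0 − 3·1 = -3, t = 1 − 3·(-1) = 4  (check: 395·(-3) + 305·4 = 35)
  q = 2: r = 20, s = 1 − 2·(-3) = 7, t = -1 − 2·4 = -9  (check: 395·7 + 305·(-9) = 20)
  q = 1: r = 15, s = -3 − 1·7 = -10, t = 4 − 1·(-9) = 13  (check: 395·(-10) + 305·13 = 15)
  q = 1: r = 5, s = 7 − 1·(-10) = 17, t = -9 − 1·13 = -22  (check: 395·17 + 305·(-22) = 5)
The row with r = 5 (the gcd) gives the Bezout coefficients s = 17, t = -22.
Result: 395 · (17) + 305 · (-22) = 5.

gcd(395, 305) = 5; s = 17, t = -22 (check: 395·17 + 305·(-22) = 5).


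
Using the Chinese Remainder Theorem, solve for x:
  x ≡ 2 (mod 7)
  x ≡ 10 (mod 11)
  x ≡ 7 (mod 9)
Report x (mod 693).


Moduli 7, 11, 9 are pairwise coprime; by CRT there is a unique solution modulo M = 7 · 11 · 9 = 693.
Solve pairwise, accumulating the modulus:
  Start with x ≡ 2 (mod 7).
  Combine with x ≡ 10 (mod 11): since gcd(7, 11) = 1, we get a unique residue mod 77.
    Write x = 2 + 7·t and substitute into x ≡ 10 (mod 11): 7·t ≡ 10 − 2 = 8 (mod 11).
    The inverse of 7 mod 11 is 8 (since 7·8 = 56 = 5·11 + 1), so t ≡ 8·8 = 64 ≡ 9 (mod 11).
    Then x = 2 + 7·9 = 65, valid modulo lcm(7, 11) = 77: x ≡ 65 (mod 77).
  Combine with x ≡ 7 (mod 9): since gcd(77, 9) = 1, we get a unique residue mod 693.
    Write x = 65 + 77·t and substitute into x ≡ 7 (mod 9): 77·t ≡ 7 − 65 = -58 (mod 9).
    Reduce coefficients mod 9: 5·t ≡ 5 (mod 9).
    The inverse of 5 mod 9 is 2 (since 5·2 = 10 = 1·9 + 1), so t ≡ 2·5 = 10 ≡ 1 (mod 9).
    Then x = 65 + 77·1 = 142, valid modulo lcm(77, 9) = 693: x ≡ 142 (mod 693).
Verify: 142 mod 7 = 2 ✓, 142 mod 11 = 10 ✓, 142 mod 9 = 7 ✓.

x ≡ 142 (mod 693).


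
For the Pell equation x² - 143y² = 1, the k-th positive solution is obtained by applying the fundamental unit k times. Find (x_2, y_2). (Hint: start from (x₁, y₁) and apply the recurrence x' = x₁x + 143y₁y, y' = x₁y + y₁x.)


Step 1: Find the fundamental solution (x₁, y₁) of x² - 143y² = 1.
  Expand √143 as a continued fraction. a₀ = ⌊√143⌋ = 11; iterate m_{k+1} = d_k·a_k − m_k, d_{k+1} = (143 − m_{k+1}²)/d_k, a_{k+1} = ⌊(a₀ + m_{k+1})/d_{k+1}⌋ (starting m₀ = 0, d₀ = 1), with convergents p_k = a_k·p_{k-1} + p_{k-2}, q_k = a_k·q_{k-1} + q_{k-2} (p₋₁ = 1, q₋₁ = 0):
  k = 0: a₀ = 11; p₀/q₀ = 11/1; p₀² − 143·q₀² = 121 − 143 = -22.
  k = 1: m = 11, d = 22, a = ⌊(11 + 11)/22⌋ = 1; p/q = (1·11 + 1)/(1·1 + 0) = 12/1; p² − 143·q² = 144 − 143 = 1.
  The first convergent with p² − 143·q² = 1 gives the fundamental solution (x₁, y₁) = (12, 1).
Step 2: Apply the recurrence (x_{n+1}, y_{n+1}) = (x₁x_n + 143y₁y_n, x₁y_n + y₁x_n) repeatedly.
  From (x_1, y_1) = (12, 1): x_2 = 12·12 + 143·1·1 = 287; y_2 = 12·1 + 1·12 = 24.
Step 3: Verify x_2² - 143·y_2² = 82369 - 82368 = 1 (should be 1). ✓

(x_1, y_1) = (12, 1); (x_2, y_2) = (287, 24).


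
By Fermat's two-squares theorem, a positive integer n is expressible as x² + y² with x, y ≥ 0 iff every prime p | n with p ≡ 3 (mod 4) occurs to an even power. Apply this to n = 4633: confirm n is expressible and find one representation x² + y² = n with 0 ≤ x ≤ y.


Step 1: Factor n = 4633 = 41 · 113.
Step 2: Check the mod-4 condition on each prime factor: 41 ≡ 1 (mod 4), exponent 1; 113 ≡ 1 (mod 4), exponent 1.
All primes ≡ 3 (mod 4) appear to even exponent (or don't appear), so by the two-squares theorem n IS expressible as a sum of two squares.
Step 3: Build a representation. Here n = 41 · 113 is a product of primes ≡ 1 (mod 4). Each prime p ≡ 1 (mod 4) is itself a sum of two squares; find a² by testing p − a² for a perfect square:
  41: 41 − 1² = 40, 41 − 2² = 37, 41 − 3² = 32, 41 − 4² = 25 = 5² ⇒ 41 = 4² + 5².
  113: 113 − 1² = 112, 113 − 2² = 109, 113 − 3² = 104, 113 − 4² = 97, 113 − 5² = 88, 113 − 6² = 77, 113 − 7² = 64 = 8² ⇒ 113 = 7² + 8².
  Combine using the Brahmagupta–Fibonacci identity (a² + b²)(c² + d²) = (ac − bd)² + (ad + bc)² = (ac + bd)² + (ad − bc)²:
  41 · 113 = 4633: from (4² + 5²)(7² + 8²), take (4·7 − 5·8, 4·8 + 5·7) = (28 − 40, 32 + 35) = (-12, 67); dropping signs (only squares matter) gives (12, 67); check 12² + 67² = 144 + 4489 = 4633 ✓.
Step 4: Order so x ≤ y and verify: 12² + 67² = 144 + 4489 = 4633 = n. ✓

n = 4633 = 12² + 67² (one valid representation with x ≤ y).


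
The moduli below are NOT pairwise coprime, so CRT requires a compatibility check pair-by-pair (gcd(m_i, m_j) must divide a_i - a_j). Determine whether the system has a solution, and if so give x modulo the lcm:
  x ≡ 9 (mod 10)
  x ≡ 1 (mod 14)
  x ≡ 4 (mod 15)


Moduli 10, 14, 15 are not pairwise coprime, so CRT works modulo lcm(m_i) when all pairwise compatibility conditions hold.
Pairwise compatibility: gcd(m_i, m_j) must divide a_i - a_j for every pair.
Merge one congruence at a time:
  Start: x ≡ 9 (mod 10).
  Combine with x ≡ 1 (mod 14): gcd(10, 14) = 2; 1 - 9 = -8, which IS divisible by 2, so compatible.
    Write x = 9 + 10·t and substitute into x ≡ 1 (mod 14): 10·t ≡ 1 − 9 = -8 (mod 14).
    Divide the congruence (and modulus) by g = 2: 5·t ≡ -4 (mod 7).
    Reduce coefficients mod 7: 5·t ≡ 3 (mod 7).
    The inverse of 5 mod 7 is 3 (since 5·3 = 15 = 2·7 + 1), so t ≡ 3·3 = 9 ≡ 2 (mod 7).
    Then x = 9 + 10·2 = 29, valid modulo lcm(10, 14) = 70: x ≡ 29 (mod 70).
  Combine with x ≡ 4 (mod 15): gcd(70, 15) = 5; 4 - 29 = -25, which IS divisible by 5, so compatible.
    Write x = 29 + 70·t and substitute into x ≡ 4 (mod 15): 70·t ≡ 4 − 29 = -25 (mod 15).
    Divide the congruence (and modulus) by g = 5: 14·t ≡ -5 (mod 3).
    Reduce coefficients mod 3: 2·t ≡ 1 (mod 3).
    The inverse of 2 mod 3 is 2 (since 2·2 = 4 = 1·3 + 1), so t ≡ 2·1 = 2 ≡ 2 (mod 3).
    Then x = 29 + 70·2 = 169, valid modulo lcm(70, 15) = 210: x ≡ 169 (mod 210).
Verify: 169 mod 10 = 9, 169 mod 14 = 1, 169 mod 15 = 4.

x ≡ 169 (mod 210).


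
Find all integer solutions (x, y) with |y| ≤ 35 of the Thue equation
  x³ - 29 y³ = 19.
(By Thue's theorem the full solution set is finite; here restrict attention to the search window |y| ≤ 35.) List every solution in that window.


The equation is x³ - 29y³ = 19. For fixed y, x³ = 29·y³ + 19, so a solution requires the RHS to be a perfect cube.
Strategy: iterate y from -35 to 35, compute RHS = 29·y³ + 19, and check whether it is a (positive or negative) perfect cube.
Check small values of y:
  y = 0: RHS = 19 is not a perfect cube.
  y = 1: RHS = 48 is not a perfect cube.
  y = -1: RHS = -10 is not a perfect cube.
  y = 2: RHS = 251 is not a perfect cube.
  y = -2: RHS = -213 is not a perfect cube.
  y = 3: RHS = 802 is not a perfect cube.
  y = -3: RHS = -764 is not a perfect cube.
Continuing the search up to |y| = 35 finds no solutions either.
No (x, y) in the scanned range satisfies the equation.

No integer solutions with |y| ≤ 35.


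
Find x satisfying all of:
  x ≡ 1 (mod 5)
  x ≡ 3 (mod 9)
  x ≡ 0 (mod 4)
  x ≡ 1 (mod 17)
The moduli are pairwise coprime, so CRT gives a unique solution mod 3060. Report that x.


Product of moduli M = 5 · 9 · 4 · 17 = 3060.
Merge one congruence at a time:
  Start: x ≡ 1 (mod 5).
  Combine with x ≡ 3 (mod 9); new modulus lcm = 45.
    Write x = 1 + 5·t and substitute into x ≡ 3 (mod 9): 5·t ≡ 3 − 1 = 2 (mod 9).
    The inverse of 5 mod 9 is 2 (since 5·2 = 10 = 1·9 + 1), so t ≡ 2·2 = 4 ≡ 4 (mod 9).
    Then x = 1 + 5·4 = 21, valid modulo lcm(5, 9) = 45: x ≡ 21 (mod 45).
  Combine with x ≡ 0 (mod 4); new modulus lcm = 180.
    Write x = 21 + 45·t and substitute into x ≡ 0 (mod 4): 45·t ≡ 0 − 21 = -21 (mod 4).
    Reduce coefficients mod 4: 1·t ≡ 3 (mod 4).
    So t ≡ 3 (mod 4).
    Then x = 21 + 45·3 = 156, valid modulo lcm(45, 4) = 180: x ≡ 156 (mod 180).
  Combine with x ≡ 1 (mod 17); new modulus lcm = 3060.
    Write x = 156 + 180·t and substitute into x ≡ 1 (mod 17): 180·t ≡ 1 − 156 = -155 (mod 17).
    Reduce coefficients mod 17: 10·t ≡ 15 (mod 17).
    The inverse of 10 mod 17 is 12 (since 10·12 = 120 = 7·17 + 1), so t ≡ 12·15 = 180 ≡ 10 (mod 17).
    Then x = 156 + 180·10 = 1956, valid modulo lcm(180, 17) = 3060: x ≡ 1956 (mod 3060).
Verify against each original: 1956 mod 5 = 1, 1956 mod 9 = 3, 1956 mod 4 = 0, 1956 mod 17 = 1.

x ≡ 1956 (mod 3060).


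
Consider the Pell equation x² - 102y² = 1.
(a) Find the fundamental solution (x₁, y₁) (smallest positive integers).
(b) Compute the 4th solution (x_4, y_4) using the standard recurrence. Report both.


Step 1: Find the fundamental solution (x₁, y₁) of x² - 102y² = 1.
  Expand √102 as a continued fraction. a₀ = ⌊√102⌋ = 10; iterate m_{k+1} = d_k·a_k − m_k, d_{k+1} = (102 − m_{k+1}²)/d_k, a_{k+1} = ⌊(a₀ + m_{k+1})/d_{k+1}⌋ (starting m₀ = 0, d₀ = 1), with convergents p_k = a_k·p_{k-1} + p_{k-2}, q_k = a_k·q_{k-1} + q_{k-2} (p₋₁ = 1, q₋₁ = 0):
  k = 0: a₀ = 10; p₀/q₀ = 10/1; p₀² − 102·q₀² = 100 − 102 = -2.
  k = 1: m = 10, d = 2, a = ⌊(10 + 10)/2⌋ = 10; p/q = (10·10 + 1)/(10·1 + 0) = 101/10; p² − 102·q² = 10201 − 10200 = 1.
  The first convergent with p² − 102·q² = 1 gives the fundamental solution (x₁, y₁) = (101, 10).
Step 2: Apply the recurrence (x_{n+1}, y_{n+1}) = (x₁x_n + 102y₁y_n, x₁y_n + y₁x_n) repeatedly.
  From (x_1, y_1) = (101, 10): x_2 = 101·101 + 102·10·10 = 20401; y_2 = 101·10 + 10·101 = 2020.
  From (x_2, y_2) = (20401, 2020): x_3 = 101·20401 + 102·10·2020 = 4120901; y_3 = 101·2020 + 10·20401 = 408030.
  From (x_3, y_3) = (4120901, 408030): x_4 = 101·4120901 + 102·10·408030 = 832401601; y_4 = 101·408030 + 10·4120901 = 82420040.
Step 3: Verify x_4² - 102·y_4² = 692892425347363201 - 692892425347363200 = 1 (should be 1). ✓

(x_1, y_1) = (101, 10); (x_4, y_4) = (832401601, 82420040).


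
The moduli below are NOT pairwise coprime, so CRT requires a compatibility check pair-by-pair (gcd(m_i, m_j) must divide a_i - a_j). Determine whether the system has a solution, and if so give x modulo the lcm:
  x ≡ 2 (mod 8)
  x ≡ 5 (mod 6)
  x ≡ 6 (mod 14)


Moduli 8, 6, 14 are not pairwise coprime, so CRT works modulo lcm(m_i) when all pairwise compatibility conditions hold.
Pairwise compatibility: gcd(m_i, m_j) must divide a_i - a_j for every pair.
Merge one congruence at a time:
  Start: x ≡ 2 (mod 8).
  Combine with x ≡ 5 (mod 6): gcd(8, 6) = 2, and 5 - 2 = 3 is NOT divisible by 2.
    ⇒ system is inconsistent (no integer solution).

No solution (the system is inconsistent).


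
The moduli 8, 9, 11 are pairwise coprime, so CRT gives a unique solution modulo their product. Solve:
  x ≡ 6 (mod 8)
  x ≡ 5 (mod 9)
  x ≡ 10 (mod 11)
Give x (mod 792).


Moduli 8, 9, 11 are pairwise coprime; by CRT there is a unique solution modulo M = 8 · 9 · 11 = 792.
Solve pairwise, accumulating the modulus:
  Start with x ≡ 6 (mod 8).
  Combine with x ≡ 5 (mod 9): since gcd(8, 9) = 1, we get a unique residue mod 72.
    Write x = 6 + 8·t and substitute into x ≡ 5 (mod 9): 8·t ≡ 5 − 6 = -1 (mod 9).
    Reduce coefficients mod 9: 8·t ≡ 8 (mod 9).
    The inverse of 8 mod 9 is 8 (since 8·8 = 64 = 7·9 + 1), so t ≡ 8·8 = 64 ≡ 1 (mod 9).
    Then x = 6 + 8·1 = 14, valid modulo lcm(8, 9) = 72: x ≡ 14 (mod 72).
  Combine with x ≡ 10 (mod 11): since gcd(72, 11) = 1, we get a unique residue mod 792.
    Write x = 14 + 72·t and substitute into x ≡ 10 (mod 11): 72·t ≡ 10 − 14 = -4 (mod 11).
    Reduce coefficients mod 11: 6·t ≡ 7 (mod 11).
    The inverse of 6 mod 11 is 2 (since 6·2 = 12 = 1·11 + 1), so t ≡ 2·7 = 14 ≡ 3 (mod 11).
    Then x = 14 + 72·3 = 230, valid modulo lcm(72, 11) = 792: x ≡ 230 (mod 792).
Verify: 230 mod 8 = 6 ✓, 230 mod 9 = 5 ✓, 230 mod 11 = 10 ✓.

x ≡ 230 (mod 792).


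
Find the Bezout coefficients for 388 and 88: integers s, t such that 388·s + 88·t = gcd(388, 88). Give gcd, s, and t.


Euclidean algorithm on (388, 88) — divide until remainder is 0:
  388 = 4 · 88 + 36
  88 = 2 · 36 + 16
  36 = 2 · 16 + 4
  16 = 4 · 4 + 0
gcd(388, 88) = 4.
Track Bezout coefficients alongside the remainders: start with r₀ = 388 = a·1 + b·0 (s = 1, t = 0) and r₁ = 88 = a·0 + b·1 (s = 0, t = 1); each new remainder r_{k+1} = r_{k-1} − q_k·r_k inherits s_{k+1} = s_{k-1} − q_k·s_k, t_{k+1} = t_{k-1} − q_k·t_k, so r_k = a·s_k + b·t_k at every step:
  q = 4: r = 36, s = 1 − 4·0 = 1, t = 0 − 4·1 = -4  (check: 388·1 + 88·(-4) = 36)
  q = 2: r = 16, s = 0 − 2·1 = -2, t = 1 − 2·(-4) = 9  (check: 388·(-2) + 88·9 = 16)
  q = 2: r = 4, s = 1 − 2·(-2) = 5, t = -4 − 2·9 = -22  (check: 388·5 + 88·(-22) = 4)
The row with r = 4 (the gcd) gives the Bezout coefficients s = 5, t = -22.
Result: 388 · (5) + 88 · (-22) = 4.

gcd(388, 88) = 4; s = 5, t = -22 (check: 388·5 + 88·(-22) = 4).


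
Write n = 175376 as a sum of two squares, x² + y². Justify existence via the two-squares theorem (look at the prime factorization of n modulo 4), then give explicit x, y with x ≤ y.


Step 1: Factor n = 175376 = 2^4 · 97 · 113.
Step 2: Check the mod-4 condition on each prime factor: 2 = 2 (special); 97 ≡ 1 (mod 4), exponent 1; 113 ≡ 1 (mod 4), exponent 1.
All primes ≡ 3 (mod 4) appear to even exponent (or don't appear), so by the two-squares theorem n IS expressible as a sum of two squares.
Step 3: Build a representation. Group n = k² · m with k = 4 and m = 97 · 113 = 10961 (a product of primes ≡ 1 (mod 4)); a representation of m scales to one of n via (k·x)² + (k·y)² = k²(x² + y²). Each prime p ≡ 1 (mod 4) is itself a sum of two squares; find a² by testing p − a² for a perfect square:
  97: 97 − 1² = 96, 97 − 2² = 93, 97 − 3² = 88, 97 − 4² = 81 = 9² ⇒ 97 = 4² + 9².
  113: 113 − 1² = 112, 113 − 2² = 109, 113 − 3² = 104, 113 − 4² = 97, 113 − 5² = 88, 113 − 6² = 77, 113 − 7² = 64 = 8² ⇒ 113 = 7² + 8².
  Combine using the Brahmagupta–Fibonacci identity (a² + b²)(c² + d²) = (ac − bd)² + (ad + bc)² = (ac + bd)² + (ad − bc)²:
  97 · 113 = 10961: from (4² + 9²)(7² + 8²), take (4·7 − 9·8, 4·8 + 9·7) = (28 − 72, 32 + 63) = (-44, 95); dropping signs (only squares matter) gives (44, 95); check 44² + 95² = 1936 + 9025 = 10961 ✓.
  Scale by k = 4: (4·44, 4·95) = (176, 380).
Step 4: Order so x ≤ y and verify: 176² + 380² = 30976 + 144400 = 175376 = n. ✓

n = 175376 = 176² + 380² (one valid representation with x ≤ y).


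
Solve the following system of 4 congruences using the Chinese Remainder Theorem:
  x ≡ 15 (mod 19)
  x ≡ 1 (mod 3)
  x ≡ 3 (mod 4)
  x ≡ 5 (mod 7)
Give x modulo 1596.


Product of moduli M = 19 · 3 · 4 · 7 = 1596.
Merge one congruence at a time:
  Start: x ≡ 15 (mod 19).
  Combine with x ≡ 1 (mod 3); new modulus lcm = 57.
    Write x = 15 + 19·t and substitute into x ≡ 1 (mod 3): 19·t ≡ 1 − 15 = -14 (mod 3).
    Reduce coefficients mod 3: 1·t ≡ 1 (mod 3).
    So t ≡ 1 (mod 3).
    Then x = 15 + 19·1 = 34, valid modulo lcm(19, 3) = 57: x ≡ 34 (mod 57).
  Combine with x ≡ 3 (mod 4); new modulus lcm = 228.
    Write x = 34 + 57·t and substitute into x ≡ 3 (mod 4): 57·t ≡ 3 − 34 = -31 (mod 4).
    Reduce coefficients mod 4: 1·t ≡ 1 (mod 4).
    So t ≡ 1 (mod 4).
    Then x = 34 + 57·1 = 91, valid modulo lcm(57, 4) = 228: x ≡ 91 (mod 228).
  Combine with x ≡ 5 (mod 7); new modulus lcm = 1596.
    Write x = 91 + 228·t and substitute into x ≡ 5 (mod 7): 228·t ≡ 5 − 91 = -86 (mod 7).
    Reduce coefficients mod 7: 4·t ≡ 5 (mod 7).
    The inverse of 4 mod 7 is 2 (since 4·2 = 8 = 1·7 + 1), so t ≡ 2·5 = 10 ≡ 3 (mod 7).
    Then x = 91 + 228·3 = 775, valid modulo lcm(228, 7) = 1596: x ≡ 775 (mod 1596).
Verify against each original: 775 mod 19 = 15, 775 mod 3 = 1, 775 mod 4 = 3, 775 mod 7 = 5.

x ≡ 775 (mod 1596).


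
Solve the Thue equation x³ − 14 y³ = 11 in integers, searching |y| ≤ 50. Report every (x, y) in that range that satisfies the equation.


The equation is x³ - 14y³ = 11. For fixed y, x³ = 14·y³ + 11, so a solution requires the RHS to be a perfect cube.
Strategy: iterate y from -50 to 50, compute RHS = 14·y³ + 11, and check whether it is a (positive or negative) perfect cube.
Check small values of y:
  y = 0: RHS = 11 is not a perfect cube.
  y = 1: RHS = 25 is not a perfect cube.
  y = -1: RHS = -3 is not a perfect cube.
  y = 2: RHS = 123 is not a perfect cube.
  y = -2: RHS = -101 is not a perfect cube.
  y = 3: RHS = 389 is not a perfect cube.
  y = -3: RHS = -367 is not a perfect cube.
Continuing the search up to |y| = 50 finds no solutions either.
No (x, y) in the scanned range satisfies the equation.

No integer solutions with |y| ≤ 50.


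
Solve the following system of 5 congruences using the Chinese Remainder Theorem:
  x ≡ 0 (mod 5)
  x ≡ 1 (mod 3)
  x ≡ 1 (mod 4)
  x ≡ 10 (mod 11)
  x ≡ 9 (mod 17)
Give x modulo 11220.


Product of moduli M = 5 · 3 · 4 · 11 · 17 = 11220.
Merge one congruence at a time:
  Start: x ≡ 0 (mod 5).
  Combine with x ≡ 1 (mod 3); new modulus lcm = 15.
    Write x = 0 + 5·t and substitute into x ≡ 1 (mod 3): 5·t ≡ 1 − 0 = 1 (mod 3).
    Reduce coefficients mod 3: 2·t ≡ 1 (mod 3).
    The inverse of 2 mod 3 is 2 (since 2·2 = 4 = 1·3 + 1), so t ≡ 2·1 = 2 ≡ 2 (mod 3).
    Then x = 0 + 5·2 = 10, valid modulo lcm(5, 3) = 15: x ≡ 10 (mod 15).
  Combine with x ≡ 1 (mod 4); new modulus lcm = 60.
    Write x = 10 + 15·t and substitute into x ≡ 1 (mod 4): 15·t ≡ 1 − 10 = -9 (mod 4).
    Reduce coefficients mod 4: 3·t ≡ 3 (mod 4).
    The inverse of 3 mod 4 is 3 (since 3·3 = 9 = 2·4 + 1), so t ≡ 3·3 = 9 ≡ 1 (mod 4).
    Then x = 10 + 15·1 = 25, valid modulo lcm(15, 4) = 60: x ≡ 25 (mod 60).
  Combine with x ≡ 10 (mod 11); new modulus lcm = 660.
    Write x = 25 + 60·t and substitute into x ≡ 10 (mod 11): 60·t ≡ 10 − 25 = -15 (mod 11).
    Reduce coefficients mod 11: 5·t ≡ 7 (mod 11).
    The inverse of 5 mod 11 is 9 (since 5·9 = 45 = 4·11 + 1), so t ≡ 9·7 = 63 ≡ 8 (mod 11).
    Then x = 25 + 60·8 = 505, valid modulo lcm(60, 11) = 660: x ≡ 505 (mod 660).
  Combine with x ≡ 9 (mod 17); new modulus lcm = 11220.
    Write x = 505 + 660·t and substitute into x ≡ 9 (mod 17): 660·t ≡ 9 − 505 = -496 (mod 17).
    Reduce coefficients mod 17: 14·t ≡ 14 (mod 17).
    The inverse of 14 mod 17 is 11 (since 14·11 = 154 = 9·17 + 1), so t ≡ 11·14 = 154 ≡ 1 (mod 17).
    Then x = 505 + 660·1 = 1165, valid modulo lcm(660, 17) = 11220: x ≡ 1165 (mod 11220).
Verify against each original: 1165 mod 5 = 0, 1165 mod 3 = 1, 1165 mod 4 = 1, 1165 mod 11 = 10, 1165 mod 17 = 9.

x ≡ 1165 (mod 11220).


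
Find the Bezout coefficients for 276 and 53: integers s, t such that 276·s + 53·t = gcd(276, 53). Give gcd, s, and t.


Euclidean algorithm on (276, 53) — divide until remainder is 0:
  276 = 5 · 53 + 11
  53 = 4 · 11 + 9
  11 = 1 · 9 + 2
  9 = 4 · 2 + 1
  2 = 2 · 1 + 0
gcd(276, 53) = 1.
Track Bezout coefficients alongside the remainders: start with r₀ = 276 = a·1 + b·0 (s = 1, t = 0) and r₁ = 53 = a·0 + b·1 (s = 0, t = 1); each new remainder r_{k+1} = r_{k-1} − q_k·r_k inherits s_{k+1} = s_{k-1} − q_k·s_k, t_{k+1} = t_{k-1} − q_k·t_k, so r_k = a·s_k + b·t_k at every step:
  q = 5: r = 11, s = 1 − 5·0 = 1, t = 0 − 5·1 = -5  (check: 276·1 + 53·(-5) = 11)
  q = 4: r = 9, s = 0 − 4·1 = -4, t = 1 − 4·(-5) = 21  (check: 276·(-4) + 53·21 = 9)
  q = 1: r = 2, s = 1 − 1·(-4) = 5, t = -5 − 1·21 = -26  (check: 276·5 + 53·(-26) = 2)
  q = 4: r = 1, s = -4 − 4·5 = -24, t = 21 − 4·(-26) = 125  (check: 276·(-24) + 53·125 = 1)
The row with r = 1 (the gcd) gives the Bezout coefficients s = -24, t = 125.
Result: 276 · (-24) + 53 · (125) = 1.

gcd(276, 53) = 1; s = -24, t = 125 (check: 276·(-24) + 53·125 = 1).


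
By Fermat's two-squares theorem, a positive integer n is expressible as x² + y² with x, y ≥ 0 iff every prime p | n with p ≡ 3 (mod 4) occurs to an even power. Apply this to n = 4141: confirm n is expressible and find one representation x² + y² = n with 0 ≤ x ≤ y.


Step 1: Factor n = 4141 = 41 · 101.
Step 2: Check the mod-4 condition on each prime factor: 41 ≡ 1 (mod 4), exponent 1; 101 ≡ 1 (mod 4), exponent 1.
All primes ≡ 3 (mod 4) appear to even exponent (or don't appear), so by the two-squares theorem n IS expressible as a sum of two squares.
Step 3: Build a representation. Here n = 41 · 101 is a product of primes ≡ 1 (mod 4). Each prime p ≡ 1 (mod 4) is itself a sum of two squares; find a² by testing p − a² for a perfect square:
  41: 41 − 1² = 40, 41 − 2² = 37, 41 − 3² = 32, 41 − 4² = 25 = 5² ⇒ 41 = 4² + 5².
  101: 101 − 1² = 100 = 10² ⇒ 101 = 1² + 10².
  Combine using the Brahmagupta–Fibonacci identity (a² + b²)(c² + d²) = (ac − bd)² + (ad + bc)² = (ac + bd)² + (ad − bc)²:
  41 · 101 = 4141: from (4² + 5²)(1² + 10²), take (4·1 − 5·10, 4·10 + 5·1) = (4 − 50, 40 + 5) = (-46, 45); dropping signs (only squares matter) gives (46, 45); check 46² + 45² = 2116 + 2025 = 4141 ✓.
Step 4: Order so x ≤ y and verify: 45² + 46² = 2025 + 2116 = 4141 = n. ✓

n = 4141 = 45² + 46² (one valid representation with x ≤ y).


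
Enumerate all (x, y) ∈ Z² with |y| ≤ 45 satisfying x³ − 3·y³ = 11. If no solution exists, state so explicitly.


The equation is x³ - 3y³ = 11. For fixed y, x³ = 3·y³ + 11, so a solution requires the RHS to be a perfect cube.
Strategy: iterate y from -45 to 45, compute RHS = 3·y³ + 11, and check whether it is a (positive or negative) perfect cube.
Check small values of y:
  y = 0: RHS = 11 is not a perfect cube.
  y = 1: RHS = 14 is not a perfect cube.
  y = -1: RHS = 8 = (2)³ ⇒ x = 2 works.
  y = 2: RHS = 35 is not a perfect cube.
  y = -2: RHS = -13 is not a perfect cube.
  y = 3: RHS = 92 is not a perfect cube.
  y = -3: RHS = -70 is not a perfect cube.
Continuing the search up to |y| = 45 finds no further solutions beyond those listed.
Collected solutions: (2, -1).

Solutions (with |y| ≤ 45): (2, -1).


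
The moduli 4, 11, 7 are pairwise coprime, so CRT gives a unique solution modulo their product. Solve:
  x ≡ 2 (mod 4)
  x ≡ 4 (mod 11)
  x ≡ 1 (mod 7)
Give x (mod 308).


Moduli 4, 11, 7 are pairwise coprime; by CRT there is a unique solution modulo M = 4 · 11 · 7 = 308.
Solve pairwise, accumulating the modulus:
  Start with x ≡ 2 (mod 4).
  Combine with x ≡ 4 (mod 11): since gcd(4, 11) = 1, we get a unique residue mod 44.
    Write x = 2 + 4·t and substitute into x ≡ 4 (mod 11): 4·t ≡ 4 − 2 = 2 (mod 11).
    The inverse of 4 mod 11 is 3 (since 4·3 = 12 = 1·11 + 1), so t ≡ 3·2 = 6 ≡ 6 (mod 11).
    Then x = 2 + 4·6 = 26, valid modulo lcm(4, 11) = 44: x ≡ 26 (mod 44).
  Combine with x ≡ 1 (mod 7): since gcd(44, 7) = 1, we get a unique residue mod 308.
    Write x = 26 + 44·t and substitute into x ≡ 1 (mod 7): 44·t ≡ 1 − 26 = -25 (mod 7).
    Reduce coefficients mod 7: 2·t ≡ 3 (mod 7).
    The inverse of 2 mod 7 is 4 (since 2·4 = 8 = 1·7 + 1), so t ≡ 4·3 = 12 ≡ 5 (mod 7).
    Then x = 26 + 44·5 = 246, valid modulo lcm(44, 7) = 308: x ≡ 246 (mod 308).
Verify: 246 mod 4 = 2 ✓, 246 mod 11 = 4 ✓, 246 mod 7 = 1 ✓.

x ≡ 246 (mod 308).


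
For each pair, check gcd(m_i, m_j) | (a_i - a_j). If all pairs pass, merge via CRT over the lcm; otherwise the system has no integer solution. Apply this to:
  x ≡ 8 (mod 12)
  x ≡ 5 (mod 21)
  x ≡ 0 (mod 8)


Moduli 12, 21, 8 are not pairwise coprime, so CRT works modulo lcm(m_i) when all pairwise compatibility conditions hold.
Pairwise compatibility: gcd(m_i, m_j) must divide a_i - a_j for every pair.
Merge one congruence at a time:
  Start: x ≡ 8 (mod 12).
  Combine with x ≡ 5 (mod 21): gcd(12, 21) = 3; 5 - 8 = -3, which IS divisible by 3, so compatible.
    Write x = 8 + 12·t and substitute into x ≡ 5 (mod 21): 12·t ≡ 5 − 8 = -3 (mod 21).
    Divide the congruence (and modulus) by g = 3: 4·t ≡ -1 (mod 7).
    Reduce coefficients mod 7: 4·t ≡ 6 (mod 7).
    The inverse of 4 mod 7 is 2 (since 4·2 = 8 = 1·7 + 1), so t ≡ 2·6 = 12 ≡ 5 (mod 7).
    Then x = 8 + 12·5 = 68, valid modulo lcm(12, 21) = 84: x ≡ 68 (mod 84).
  Combine with x ≡ 0 (mod 8): gcd(84, 8) = 4; 0 - 68 = -68, which IS divisible by 4, so compatible.
    Write x = 68 + 84·t and substitute into x ≡ 0 (mod 8): 84·t ≡ 0 − 68 = -68 (mod 8).
    Divide the congruence (and modulus) by g = 4: 21·t ≡ -17 (mod 2).
    Reduce coefficients mod 2: 1·t ≡ 1 (mod 2).
    So t ≡ 1 (mod 2).
    Then x = 68 + 84·1 = 152, valid modulo lcm(84, 8) = 168: x ≡ 152 (mod 168).
Verify: 152 mod 12 = 8, 152 mod 21 = 5, 152 mod 8 = 0.

x ≡ 152 (mod 168).


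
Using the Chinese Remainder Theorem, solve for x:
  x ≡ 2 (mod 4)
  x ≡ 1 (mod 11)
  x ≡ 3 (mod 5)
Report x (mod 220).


Moduli 4, 11, 5 are pairwise coprime; by CRT there is a unique solution modulo M = 4 · 11 · 5 = 220.
Solve pairwise, accumulating the modulus:
  Start with x ≡ 2 (mod 4).
  Combine with x ≡ 1 (mod 11): since gcd(4, 11) = 1, we get a unique residue mod 44.
    Write x = 2 + 4·t and substitute into x ≡ 1 (mod 11): 4·t ≡ 1 − 2 = -1 (mod 11).
    Reduce coefficients mod 11: 4·t ≡ 10 (mod 11).
    The inverse of 4 mod 11 is 3 (since 4·3 = 12 = 1·11 + 1), so t ≡ 3·10 = 30 ≡ 8 (mod 11).
    Then x = 2 + 4·8 = 34, valid modulo lcm(4, 11) = 44: x ≡ 34 (mod 44).
  Combine with x ≡ 3 (mod 5): since gcd(44, 5) = 1, we get a unique residue mod 220.
    Write x = 34 + 44·t and substitute into x ≡ 3 (mod 5): 44·t ≡ 3 − 34 = -31 (mod 5).
    Reduce coefficients mod 5: 4·t ≡ 4 (mod 5).
    The inverse of 4 mod 5 is 4 (since 4·4 = 16 = 3·5 + 1), so t ≡ 4·4 = 16 ≡ 1 (mod 5).
    Then x = 34 + 44·1 = 78, valid modulo lcm(44, 5) = 220: x ≡ 78 (mod 220).
Verify: 78 mod 4 = 2 ✓, 78 mod 11 = 1 ✓, 78 mod 5 = 3 ✓.

x ≡ 78 (mod 220).


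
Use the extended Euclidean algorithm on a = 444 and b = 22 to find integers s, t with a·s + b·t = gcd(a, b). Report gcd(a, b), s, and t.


Euclidean algorithm on (444, 22) — divide until remainder is 0:
  444 = 20 · 22 + 4
  22 = 5 · 4 + 2
  4 = 2 · 2 + 0
gcd(444, 22) = 2.
Track Bezout coefficients alongside the remainders: start with r₀ = 444 = a·1 + b·0 (s = 1, t = 0) and r₁ = 22 = a·0 + b·1 (s = 0, t = 1); each new remainder r_{k+1} = r_{k-1} − q_k·r_k inherits s_{k+1} = s_{k-1} − q_k·s_k, t_{k+1} = t_{k-1} − q_k·t_k, so r_k = a·s_k + b·t_k at every step:
  q = 20: r = 4, s = 1 − 20·0 = 1, t = 0 − 20·1 = -20  (check: 444·1 + 22·(-20) = 4)
  q = 5: r = 2, s = 0 − 5·1 = -5, t = 1 − 5·(-20) = 101  (check: 444·(-5) + 22·101 = 2)
The row with r = 2 (the gcd) gives the Bezout coefficients s = -5, t = 101.
Result: 444 · (-5) + 22 · (101) = 2.

gcd(444, 22) = 2; s = -5, t = 101 (check: 444·(-5) + 22·101 = 2).


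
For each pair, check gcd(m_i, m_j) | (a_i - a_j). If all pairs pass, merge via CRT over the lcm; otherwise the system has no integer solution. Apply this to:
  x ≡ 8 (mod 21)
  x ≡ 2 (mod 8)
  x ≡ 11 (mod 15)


Moduli 21, 8, 15 are not pairwise coprime, so CRT works modulo lcm(m_i) when all pairwise compatibility conditions hold.
Pairwise compatibility: gcd(m_i, m_j) must divide a_i - a_j for every pair.
Merge one congruence at a time:
  Start: x ≡ 8 (mod 21).
  Combine with x ≡ 2 (mod 8): gcd(21, 8) = 1; 2 - 8 = -6, which IS divisible by 1, so compatible.
    Write x = 8 + 21·t and substitute into x ≡ 2 (mod 8): 21·t ≡ 2 − 8 = -6 (mod 8).
    Reduce coefficients mod 8: 5·t ≡ 2 (mod 8).
    The inverse of 5 mod 8 is 5 (since 5·5 = 25 = 3·8 + 1), so t ≡ 5·2 = 10 ≡ 2 (mod 8).
    Then x = 8 + 21·2 = 50, valid modulo lcm(21, 8) = 168: x ≡ 50 (mod 168).
  Combine with x ≡ 11 (mod 15): gcd(168, 15) = 3; 11 - 50 = -39, which IS divisible by 3, so compatible.
    Write x = 50 + 168·t and substitute into x ≡ 11 (mod 15): 168·t ≡ 11 − 50 = -39 (mod 15).
    Divide the congruence (and modulus) by g = 3: 56·t ≡ -13 (mod 5).
    Reduce coefficients mod 5: 1·t ≡ 2 (mod 5).
    So t ≡ 2 (mod 5).
    Then x = 50 + 168·2 = 386, valid modulo lcm(168, 15) = 840: x ≡ 386 (mod 840).
Verify: 386 mod 21 = 8, 386 mod 8 = 2, 386 mod 15 = 11.

x ≡ 386 (mod 840).


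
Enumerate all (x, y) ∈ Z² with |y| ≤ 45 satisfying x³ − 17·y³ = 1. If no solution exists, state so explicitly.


The equation is x³ - 17y³ = 1. For fixed y, x³ = 17·y³ + 1, so a solution requires the RHS to be a perfect cube.
Strategy: iterate y from -45 to 45, compute RHS = 17·y³ + 1, and check whether it is a (positive or negative) perfect cube.
Check small values of y:
  y = 0: RHS = 1 = (1)³ ⇒ x = 1 works.
  y = 1: RHS = 18 is not a perfect cube.
  y = -1: RHS = -16 is not a perfect cube.
  y = 2: RHS = 137 is not a perfect cube.
  y = -2: RHS = -135 is not a perfect cube.
  y = 3: RHS = 460 is not a perfect cube.
  y = -3: RHS = -458 is not a perfect cube.
Continuing, at y = 7: RHS = 5832 = (18)³ ⇒ x = 18 works.
Searching the remaining y in |y| ≤ 45 finds no further solutions.
Collected solutions: (1, 0), (18, 7).

Solutions (with |y| ≤ 45): (1, 0), (18, 7).


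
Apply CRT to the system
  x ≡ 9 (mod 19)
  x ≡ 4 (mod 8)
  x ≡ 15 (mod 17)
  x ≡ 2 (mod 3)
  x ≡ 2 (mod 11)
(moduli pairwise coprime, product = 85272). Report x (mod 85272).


Product of moduli M = 19 · 8 · 17 · 3 · 11 = 85272.
Merge one congruence at a time:
  Start: x ≡ 9 (mod 19).
  Combine with x ≡ 4 (mod 8); new modulus lcm = 152.
    Write x = 9 + 19·t and substitute into x ≡ 4 (mod 8): 19·t ≡ 4 − 9 = -5 (mod 8).
    Reduce coefficients mod 8: 3·t ≡ 3 (mod 8).
    The inverse of 3 mod 8 is 3 (since 3·3 = 9 = 1·8 + 1), so t ≡ 3·3 = 9 ≡ 1 (mod 8).
    Then x = 9 + 19·1 = 28, valid modulo lcm(19, 8) = 152: x ≡ 28 (mod 152).
  Combine with x ≡ 15 (mod 17); new modulus lcm = 2584.
    Write x = 28 + 152·t and substitute into x ≡ 15 (mod 17): 152·t ≡ 15 − 28 = -13 (mod 17).
    Reduce coefficients mod 17: 16·t ≡ 4 (mod 17).
    The inverse of 16 mod 17 is 16 (since 16·16 = 256 = 15·17 + 1), so t ≡ 16·4 = 64 ≡ 13 (mod 17).
    Then x = 28 + 152·13 = 2004, valid modulo lcm(152, 17) = 2584: x ≡ 2004 (mod 2584).
  Combine with x ≡ 2 (mod 3); new modulus lcm = 7752.
    Write x = 2004 + 2584·t and substitute into x ≡ 2 (mod 3): 2584·t ≡ 2 − 2004 = -2002 (mod 3).
    Reduce coefficients mod 3: 1·t ≡ 2 (mod 3).
    So t ≡ 2 (mod 3).
    Then x = 2004 + 2584·2 = 7172, valid modulo lcm(2584, 3) = 7752: x ≡ 7172 (mod 7752).
  Combine with x ≡ 2 (mod 11); new modulus lcm = 85272.
    Write x = 7172 + 7752·t and substitute into x ≡ 2 (mod 11): 7752·t ≡ 2 − 7172 = -7170 (mod 11).
    Reduce coefficients mod 11: 8·t ≡ 2 (mod 11).
    The inverse of 8 mod 11 is 7 (since 8·7 = 56 = 5·11 + 1), so t ≡ 7·2 = 14 ≡ 3 (mod 11).
    Then x = 7172 + 7752·3 = 30428, valid modulo lcm(7752, 11) = 85272: x ≡ 30428 (mod 85272).
Verify against each original: 30428 mod 19 = 9, 30428 mod 8 = 4, 30428 mod 17 = 15, 30428 mod 3 = 2, 30428 mod 11 = 2.

x ≡ 30428 (mod 85272).


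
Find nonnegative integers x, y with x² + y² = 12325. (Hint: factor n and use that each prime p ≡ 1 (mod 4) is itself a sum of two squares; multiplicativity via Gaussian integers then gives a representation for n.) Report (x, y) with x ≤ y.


Step 1: Factor n = 12325 = 5^2 · 17 · 29.
Step 2: Check the mod-4 condition on each prime factor: 5 ≡ 1 (mod 4), exponent 2; 17 ≡ 1 (mod 4), exponent 1; 29 ≡ 1 (mod 4), exponent 1.
All primes ≡ 3 (mod 4) appear to even exponent (or don't appear), so by the two-squares theorem n IS expressible as a sum of two squares.
Step 3: Build a representation. Group n = k² · m with k = 5 and m = 17 · 29 = 493 (a product of primes ≡ 1 (mod 4)); a representation of m scales to one of n via (k·x)² + (k·y)² = k²(x² + y²). Each prime p ≡ 1 (mod 4) is itself a sum of two squares; find a² by testing p − a² for a perfect square:
  17: 17 − 1² = 16 = 4² ⇒ 17 = 1² + 4².
  29: 29 − 1² = 28, 29 − 2² = 25 = 5² ⇒ 29 = 2² + 5².
  Combine using the Brahmagupta–Fibonacci identity (a² + b²)(c² + d²) = (ac − bd)² + (ad + bc)² = (ac + bd)² + (ad − bc)²:
  17 · 29 = 493: from (1² + 4²)(2² + 5²), take (1·2 − 4·5, 1·5 + 4·2) = (2 − 20, 5 + 8) = (-18, 13); dropping signs (only squares matter) gives (18, 13); check 18² + 13² = 324 + 169 = 493 ✓.
  Scale by k = 5: (5·18, 5·13) = (90, 65).
Step 4: Order so x ≤ y and verify: 65² + 90² = 4225 + 8100 = 12325 = n. ✓

n = 12325 = 65² + 90² (one valid representation with x ≤ y).


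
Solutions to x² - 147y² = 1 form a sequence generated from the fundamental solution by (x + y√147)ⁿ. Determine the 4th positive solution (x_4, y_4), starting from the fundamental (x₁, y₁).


Step 1: Find the fundamental solution (x₁, y₁) of x² - 147y² = 1.
  Expand √147 as a continued fraction. a₀ = ⌊√147⌋ = 12; iterate m_{k+1} = d_k·a_k − m_k, d_{k+1} = (147 − m_{k+1}²)/d_k, a_{k+1} = ⌊(a₀ + m_{k+1})/d_{k+1}⌋ (starting m₀ = 0, d₀ = 1), with convergents p_k = a_k·p_{k-1} + p_{k-2}, q_k = a_k·q_{k-1} + q_{k-2} (p₋₁ = 1, q₋₁ = 0):
  k = 0: a₀ = 12; p₀/q₀ = 12/1; p₀² − 147·q₀² = 144 − 147 = -3.
  k = 1: m = 12, d = 3, a = ⌊(12 + 12)/3⌋ = 8; p/q = (8·12 + 1)/(8·1 + 0) = 97/8; p² − 147·q² = 9409 − 9408 = 1.
  The first convergent with p² − 147·q² = 1 gives the fundamental solution (x₁, y₁) = (97, 8).
Step 2: Apply the recurrence (x_{n+1}, y_{n+1}) = (x₁x_n + 147y₁y_n, x₁y_n + y₁x_n) repeatedly.
  From (x_1, y_1) = (97, 8): x_2 = 97·97 + 147·8·8 = 18817; y_2 = 97·8 + 8·97 = 1552.
  From (x_2, y_2) = (18817, 1552): x_3 = 97·18817 + 147·8·1552 = 3650401; y_3 = 97·1552 + 8·18817 = 301080.
  From (x_3, y_3) = (3650401, 301080): x_4 = 97·3650401 + 147·8·301080 = 708158977; y_4 = 97·301080 + 8·3650401 = 58407968.
Step 3: Verify x_4² - 147·y_4² = 501489136705686529 - 501489136705686528 = 1 (should be 1). ✓

(x_1, y_1) = (97, 8); (x_4, y_4) = (708158977, 58407968).
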